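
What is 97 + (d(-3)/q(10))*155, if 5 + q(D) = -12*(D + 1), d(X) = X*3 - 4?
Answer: 15304/137 ≈ 111.71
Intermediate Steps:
d(X) = -4 + 3*X (d(X) = 3*X - 4 = -4 + 3*X)
q(D) = -17 - 12*D (q(D) = -5 - 12*(D + 1) = -5 - 12*(1 + D) = -5 + (-12 - 12*D) = -17 - 12*D)
97 + (d(-3)/q(10))*155 = 97 + ((-4 + 3*(-3))/(-17 - 12*10))*155 = 97 + ((-4 - 9)/(-17 - 120))*155 = 97 - 13/(-137)*155 = 97 - 13*(-1/137)*155 = 97 + (13/137)*155 = 97 + 2015/137 = 15304/137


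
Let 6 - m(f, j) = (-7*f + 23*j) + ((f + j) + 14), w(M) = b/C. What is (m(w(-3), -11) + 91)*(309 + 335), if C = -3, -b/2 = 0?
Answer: 223468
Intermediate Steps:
b = 0 (b = -2*0 = 0)
w(M) = 0 (w(M) = 0/(-3) = 0*(-1/3) = 0)
m(f, j) = -8 - 24*j + 6*f (m(f, j) = 6 - ((-7*f + 23*j) + ((f + j) + 14)) = 6 - ((-7*f + 23*j) + (14 + f + j)) = 6 - (14 - 6*f + 24*j) = 6 + (-14 - 24*j + 6*f) = -8 - 24*j + 6*f)
(m(w(-3), -11) + 91)*(309 + 335) = ((-8 - 24*(-11) + 6*0) + 91)*(309 + 335) = ((-8 + 264 + 0) + 91)*644 = (256 + 91)*644 = 347*644 = 223468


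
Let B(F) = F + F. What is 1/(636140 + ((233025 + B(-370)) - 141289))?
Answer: 1/727136 ≈ 1.3753e-6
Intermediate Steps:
B(F) = 2*F
1/(636140 + ((233025 + B(-370)) - 141289)) = 1/(636140 + ((233025 + 2*(-370)) - 141289)) = 1/(636140 + ((233025 - 740) - 141289)) = 1/(636140 + (232285 - 141289)) = 1/(636140 + 90996) = 1/727136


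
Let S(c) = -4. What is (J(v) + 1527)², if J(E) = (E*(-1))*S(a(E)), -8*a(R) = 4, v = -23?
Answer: 2059225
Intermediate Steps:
a(R) = -½ (a(R) = -⅛*4 = -½)
J(E) = 4*E (J(E) = (E*(-1))*(-4) = -E*(-4) = 4*E)
(J(v) + 1527)² = (4*(-23) + 1527)² = (-92 + 1527)² = 1435² = 2059225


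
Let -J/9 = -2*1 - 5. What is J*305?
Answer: 19215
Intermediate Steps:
J = 63 (J = -9*(-2*1 - 5) = -9*(-2 - 5) = -9*(-7) = 63)
J*305 = 63*305 = 19215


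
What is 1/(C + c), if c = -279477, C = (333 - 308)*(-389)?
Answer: -1/289202 ≈ -3.4578e-6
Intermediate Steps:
C = -9725 (C = 25*(-389) = -9725)
1/(C + c) = 1/(-9725 - 279477) = 1/(-289202) = -1/289202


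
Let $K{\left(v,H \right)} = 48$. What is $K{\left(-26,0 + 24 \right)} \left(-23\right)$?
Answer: $-1104$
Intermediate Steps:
$K{\left(-26,0 + 24 \right)} \left(-23\right) = 48 \left(-23\right) = -1104$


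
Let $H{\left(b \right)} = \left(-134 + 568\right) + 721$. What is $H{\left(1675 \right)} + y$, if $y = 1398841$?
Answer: $1399996$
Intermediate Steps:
$H{\left(b \right)} = 1155$ ($H{\left(b \right)} = 434 + 721 = 1155$)
$H{\left(1675 \right)} + y = 1155 + 1398841 = 1399996$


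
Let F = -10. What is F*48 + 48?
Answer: -432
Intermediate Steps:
F*48 + 48 = -10*48 + 48 = -480 + 48 = -432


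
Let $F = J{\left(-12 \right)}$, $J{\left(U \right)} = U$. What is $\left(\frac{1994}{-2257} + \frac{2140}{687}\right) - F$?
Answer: $\frac{22066810}{1550559} \approx 14.232$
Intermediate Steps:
$F = -12$
$\left(\frac{1994}{-2257} + \frac{2140}{687}\right) - F = \left(\frac{1994}{-2257} + \frac{2140}{687}\right) - -12 = \left(1994 \left(- \frac{1}{2257}\right) + 2140 \cdot \frac{1}{687}\right) + 12 = \left(- \frac{1994}{2257} + \frac{2140}{687}\right) + 12 = \frac{3460102}{1550559} + 12 = \frac{22066810}{1550559}$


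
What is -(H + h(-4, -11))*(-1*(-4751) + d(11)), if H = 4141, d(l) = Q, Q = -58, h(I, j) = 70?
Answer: -19762223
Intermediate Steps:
d(l) = -58
-(H + h(-4, -11))*(-1*(-4751) + d(11)) = -(4141 + 70)*(-1*(-4751) - 58) = -4211*(4751 - 58) = -4211*4693 = -1*19762223 = -19762223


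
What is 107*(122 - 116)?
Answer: 642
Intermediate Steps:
107*(122 - 116) = 107*6 = 642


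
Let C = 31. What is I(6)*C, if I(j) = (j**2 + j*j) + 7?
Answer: 2449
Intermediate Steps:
I(j) = 7 + 2*j**2 (I(j) = (j**2 + j**2) + 7 = 2*j**2 + 7 = 7 + 2*j**2)
I(6)*C = (7 + 2*6**2)*31 = (7 + 2*36)*31 = (7 + 72)*31 = 79*31 = 2449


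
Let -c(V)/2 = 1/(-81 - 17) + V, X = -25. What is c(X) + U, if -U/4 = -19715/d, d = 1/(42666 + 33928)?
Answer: 295969941611/49 ≈ 6.0402e+9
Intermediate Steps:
d = 1/76594 ≈ 1.3056e-5
c(V) = 1/49 - 2*V (c(V) = -2*(1/(-81 - 17) + V) = -2*(1/(-98) + V) = -2*(-1/98 + V) = 1/49 - 2*V)
U = 6040202840 (U = -(-78860)/1/76594 = -(-78860)*76594 = -4*(-1510050710) = 6040202840)
c(X) + U = (1/49 - 2*(-25)) + 6040202840 = (1/49 + 50) + 6040202840 = 2451/49 + 6040202840 = 295969941611/49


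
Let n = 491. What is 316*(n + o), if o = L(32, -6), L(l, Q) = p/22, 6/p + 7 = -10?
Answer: 29013224/187 ≈ 1.5515e+5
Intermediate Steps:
p = -6/17 (p = 6/(-7 - 10) = 6/(-17) = 6*(-1/17) = -6/17 ≈ -0.35294)
L(l, Q) = -3/187 (L(l, Q) = -6/17/22 = -6/17*1/22 = -3/187)
o = -3/187 ≈ -0.016043
316*(n + o) = 316*(491 - 3/187) = 316*(91814/187) = 29013224/187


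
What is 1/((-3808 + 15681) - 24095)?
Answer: -1/12222 ≈ -8.1820e-5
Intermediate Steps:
1/((-3808 + 15681) - 24095) = 1/(11873 - 24095) = 1/(-12222) = -1/12222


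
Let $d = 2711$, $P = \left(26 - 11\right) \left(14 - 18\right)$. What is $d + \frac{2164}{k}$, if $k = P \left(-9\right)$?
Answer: $\frac{366526}{135} \approx 2715.0$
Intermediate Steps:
$P = -60$ ($P = 15 \left(-4\right) = -60$)
$k = 540$ ($k = \left(-60\right) \left(-9\right) = 540$)
$d + \frac{2164}{k} = 2711 + \frac{2164}{540} = 2711 + 2164 \cdot \frac{1}{540} = 2711 + \frac{541}{135} = \frac{366526}{135}$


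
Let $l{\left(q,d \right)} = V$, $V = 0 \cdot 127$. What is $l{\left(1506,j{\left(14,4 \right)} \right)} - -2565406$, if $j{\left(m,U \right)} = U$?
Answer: $2565406$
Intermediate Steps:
$V = 0$
$l{\left(q,d \right)} = 0$
$l{\left(1506,j{\left(14,4 \right)} \right)} - -2565406 = 0 - -2565406 = 0 + 2565406 = 2565406$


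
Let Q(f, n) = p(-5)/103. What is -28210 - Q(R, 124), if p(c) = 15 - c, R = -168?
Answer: -2905650/103 ≈ -28210.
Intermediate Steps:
Q(f, n) = 20/103 (Q(f, n) = (15 - 1*(-5))/103 = (15 + 5)*(1/103) = 20*(1/103) = 20/103)
-28210 - Q(R, 124) = -28210 - 1*20/103 = -28210 - 20/103 = -2905650/103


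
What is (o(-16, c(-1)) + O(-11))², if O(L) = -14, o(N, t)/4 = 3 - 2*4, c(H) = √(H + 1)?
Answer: 1156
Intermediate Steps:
c(H) = √(1 + H)
o(N, t) = -20 (o(N, t) = 4*(3 - 2*4) = 4*(3 - 8) = 4*(-5) = -20)
(o(-16, c(-1)) + O(-11))² = (-20 - 14)² = (-34)² = 1156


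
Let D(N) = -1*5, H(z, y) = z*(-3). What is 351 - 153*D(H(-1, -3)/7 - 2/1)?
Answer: 1116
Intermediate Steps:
H(z, y) = -3*z
D(N) = -5
351 - 153*D(H(-1, -3)/7 - 2/1) = 351 - 153*(-5) = 351 + 765 = 1116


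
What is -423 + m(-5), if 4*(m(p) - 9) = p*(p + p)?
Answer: -803/2 ≈ -401.50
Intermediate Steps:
m(p) = 9 + p²/2 (m(p) = 9 + (p*(p + p))/4 = 9 + (p*(2*p))/4 = 9 + (2*p²)/4 = 9 + p²/2)
-423 + m(-5) = -423 + (9 + (½)*(-5)²) = -423 + (9 + (½)*25) = -423 + (9 + 25/2) = -423 + 43/2 = -803/2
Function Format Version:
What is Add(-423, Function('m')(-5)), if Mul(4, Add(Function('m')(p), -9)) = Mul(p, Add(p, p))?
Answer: Rational(-803, 2) ≈ -401.50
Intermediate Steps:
Function('m')(p) = Add(9, Mul(Rational(1, 2), Pow(p, 2))) (Function('m')(p) = Add(9, Mul(Rational(1, 4), Mul(p, Add(p, p)))) = Add(9, Mul(Rational(1, 4), Mul(p, Mul(2, p)))) = Add(9, Mul(Rational(1, 4), Mul(2, Pow(p, 2)))) = Add(9, Mul(Rational(1, 2), Pow(p, 2))))
Add(-423, Function('m')(-5)) = Add(-423, Add(9, Mul(Rational(1, 2), Pow(-5, 2)))) = Add(-423, Add(9, Mul(Rational(1, 2), 25))) = Add(-423, Add(9, Rational(25, 2))) = Add(-423, Rational(43, 2)) = Rational(-803, 2)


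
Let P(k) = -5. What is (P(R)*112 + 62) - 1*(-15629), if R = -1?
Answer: 15131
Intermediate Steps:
(P(R)*112 + 62) - 1*(-15629) = (-5*112 + 62) - 1*(-15629) = (-560 + 62) + 15629 = -498 + 15629 = 15131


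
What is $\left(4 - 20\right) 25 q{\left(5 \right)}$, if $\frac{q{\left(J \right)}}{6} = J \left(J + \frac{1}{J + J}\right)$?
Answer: $-61200$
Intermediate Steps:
$q{\left(J \right)} = 6 J \left(J + \frac{1}{2 J}\right)$ ($q{\left(J \right)} = 6 J \left(J + \frac{1}{J + J}\right) = 6 J \left(J + \frac{1}{2 J}\right)$)
$\left(4 - 20\right) 25 q{\left(5 \right)} = \left(4 - 20\right) 25 \left(3 + 6 \cdot 5^{2}\right) = \left(4 - 20\right) 25 \left(3 + 6 \cdot 25\right) = \left(-16\right) 25 \left(3 + 150\right) = \left(-400\right) 153 = -61200$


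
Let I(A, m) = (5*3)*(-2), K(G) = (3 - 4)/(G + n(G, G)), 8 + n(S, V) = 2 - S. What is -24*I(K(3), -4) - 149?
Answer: 571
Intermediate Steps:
n(S, V) = -6 - S (n(S, V) = -8 + (2 - S) = -6 - S)
K(G) = 1/6 (K(G) = (3 - 4)/(G + (-6 - G)) = -1/(-6) = -1*(-1/6) = 1/6)
I(A, m) = -30 (I(A, m) = 15*(-2) = -30)
-24*I(K(3), -4) - 149 = -24*(-30) - 149 = 720 - 149 = 571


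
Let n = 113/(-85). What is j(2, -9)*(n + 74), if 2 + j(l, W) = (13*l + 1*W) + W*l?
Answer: -18531/85 ≈ -218.01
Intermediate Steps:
j(l, W) = -2 + W + 13*l + W*l (j(l, W) = -2 + ((13*l + 1*W) + W*l) = -2 + ((13*l + W) + W*l) = -2 + ((W + 13*l) + W*l) = -2 + (W + 13*l + W*l) = -2 + W + 13*l + W*l)
n = -113/85 (n = 113*(-1/85) = -113/85 ≈ -1.3294)
j(2, -9)*(n + 74) = (-2 - 9 + 13*2 - 9*2)*(-113/85 + 74) = (-2 - 9 + 26 - 18)*(6177/85) = -3*6177/85 = -18531/85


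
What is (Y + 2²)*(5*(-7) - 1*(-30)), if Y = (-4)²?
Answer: -100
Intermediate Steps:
Y = 16
(Y + 2²)*(5*(-7) - 1*(-30)) = (16 + 2²)*(5*(-7) - 1*(-30)) = (16 + 4)*(-35 + 30) = 20*(-5) = -100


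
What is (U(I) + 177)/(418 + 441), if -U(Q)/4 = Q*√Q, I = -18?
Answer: 177/859 + 216*I*√2/859 ≈ 0.20605 + 0.35561*I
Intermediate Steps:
U(Q) = -4*Q^(3/2) (U(Q) = -4*Q*√Q = -4*Q^(3/2))
(U(I) + 177)/(418 + 441) = (-(-216)*I*√2 + 177)/(418 + 441) = (-(-216)*I*√2 + 177)/859 = (216*I*√2 + 177)*(1/859) = (177 + 216*I*√2)*(1/859) = 177/859 + 216*I*√2/859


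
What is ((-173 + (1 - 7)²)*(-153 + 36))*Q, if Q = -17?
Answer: -272493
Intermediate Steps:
((-173 + (1 - 7)²)*(-153 + 36))*Q = ((-173 + (1 - 7)²)*(-153 + 36))*(-17) = ((-173 + (-6)²)*(-117))*(-17) = ((-173 + 36)*(-117))*(-17) = -137*(-117)*(-17) = 16029*(-17) = -272493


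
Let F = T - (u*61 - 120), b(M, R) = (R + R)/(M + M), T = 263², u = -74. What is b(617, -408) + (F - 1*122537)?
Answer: -30069286/617 ≈ -48735.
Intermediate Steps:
T = 69169
b(M, R) = R/M (b(M, R) = (2*R)/((2*M)) = (2*R)*(1/(2*M)) = R/M)
F = 73803 (F = 69169 - (-74*61 - 120) = 69169 - (-4514 - 120) = 69169 - 1*(-4634) = 69169 + 4634 = 73803)
b(617, -408) + (F - 1*122537) = -408/617 + (73803 - 1*122537) = -408*1/617 + (73803 - 122537) = -408/617 - 48734 = -30069286/617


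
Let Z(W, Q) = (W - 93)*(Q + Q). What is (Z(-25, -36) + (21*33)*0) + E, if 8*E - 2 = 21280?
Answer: 44625/4 ≈ 11156.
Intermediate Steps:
Z(W, Q) = 2*Q*(-93 + W) (Z(W, Q) = (-93 + W)*(2*Q) = 2*Q*(-93 + W))
E = 10641/4 (E = ¼ + (⅛)*21280 = ¼ + 2660 = 10641/4 ≈ 2660.3)
(Z(-25, -36) + (21*33)*0) + E = (2*(-36)*(-93 - 25) + (21*33)*0) + 10641/4 = (2*(-36)*(-118) + 693*0) + 10641/4 = (8496 + 0) + 10641/4 = 8496 + 10641/4 = 44625/4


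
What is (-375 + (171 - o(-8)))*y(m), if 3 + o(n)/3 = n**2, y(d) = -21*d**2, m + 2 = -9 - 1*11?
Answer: 3933468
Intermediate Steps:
m = -22 (m = -2 + (-9 - 1*11) = -2 + (-9 - 11) = -2 - 20 = -22)
o(n) = -9 + 3*n**2
(-375 + (171 - o(-8)))*y(m) = (-375 + (171 - (-9 + 3*(-8)**2)))*(-21*(-22)**2) = (-375 + (171 - (-9 + 3*64)))*(-21*484) = (-375 + (171 - (-9 + 192)))*(-10164) = (-375 + (171 - 1*183))*(-10164) = (-375 + (171 - 183))*(-10164) = (-375 - 12)*(-10164) = -387*(-10164) = 3933468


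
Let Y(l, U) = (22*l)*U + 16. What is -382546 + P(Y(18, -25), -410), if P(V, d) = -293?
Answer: -382839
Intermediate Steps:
Y(l, U) = 16 + 22*U*l (Y(l, U) = 22*U*l + 16 = 16 + 22*U*l)
-382546 + P(Y(18, -25), -410) = -382546 - 293 = -382839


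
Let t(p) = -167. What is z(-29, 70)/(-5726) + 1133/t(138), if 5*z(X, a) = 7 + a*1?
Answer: -4635807/683030 ≈ -6.7871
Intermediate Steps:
z(X, a) = 7/5 + a/5 (z(X, a) = (7 + a*1)/5 = (7 + a)/5 = 7/5 + a/5)
z(-29, 70)/(-5726) + 1133/t(138) = (7/5 + (⅕)*70)/(-5726) + 1133/(-167) = (7/5 + 14)*(-1/5726) + 1133*(-1/167) = (77/5)*(-1/5726) - 1133/167 = -11/4090 - 1133/167 = -4635807/683030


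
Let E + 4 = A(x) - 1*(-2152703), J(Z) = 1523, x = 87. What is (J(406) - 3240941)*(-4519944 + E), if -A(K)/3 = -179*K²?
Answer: -5498290086744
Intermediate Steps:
A(K) = 537*K² (A(K) = -(-537)*K² = 537*K²)
E = 6217252 (E = -4 + (537*87² - 1*(-2152703)) = -4 + (537*7569 + 2152703) = -4 + (4064553 + 2152703) = -4 + 6217256 = 6217252)
(J(406) - 3240941)*(-4519944 + E) = (1523 - 3240941)*(-4519944 + 6217252) = -3239418*1697308 = -5498290086744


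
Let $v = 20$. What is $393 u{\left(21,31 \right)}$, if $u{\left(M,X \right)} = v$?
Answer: $7860$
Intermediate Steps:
$u{\left(M,X \right)} = 20$
$393 u{\left(21,31 \right)} = 393 \cdot 20 = 7860$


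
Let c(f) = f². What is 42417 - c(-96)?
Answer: 33201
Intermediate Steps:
42417 - c(-96) = 42417 - 1*(-96)² = 42417 - 1*9216 = 42417 - 9216 = 33201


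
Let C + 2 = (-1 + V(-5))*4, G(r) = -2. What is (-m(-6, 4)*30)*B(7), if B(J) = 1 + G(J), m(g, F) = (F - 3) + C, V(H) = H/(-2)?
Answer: 150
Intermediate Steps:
V(H) = -H/2 (V(H) = H*(-½) = -H/2)
C = 4 (C = -2 + (-1 - ½*(-5))*4 = -2 + (-1 + 5/2)*4 = -2 + (3/2)*4 = -2 + 6 = 4)
m(g, F) = 1 + F (m(g, F) = (F - 3) + 4 = (-3 + F) + 4 = 1 + F)
B(J) = -1 (B(J) = 1 - 2 = -1)
(-m(-6, 4)*30)*B(7) = (-(1 + 4)*30)*(-1) = (-1*5*30)*(-1) = -5*30*(-1) = -150*(-1) = 150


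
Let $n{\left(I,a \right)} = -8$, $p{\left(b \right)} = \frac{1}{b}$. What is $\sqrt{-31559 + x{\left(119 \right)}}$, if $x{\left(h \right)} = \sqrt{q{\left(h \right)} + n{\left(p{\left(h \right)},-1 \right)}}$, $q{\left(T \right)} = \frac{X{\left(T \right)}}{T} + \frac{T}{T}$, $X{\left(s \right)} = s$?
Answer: $\sqrt{-31559 + i \sqrt{6}} \approx 0.0069 + 177.65 i$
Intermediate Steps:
$q{\left(T \right)} = 2$ ($q{\left(T \right)} = \frac{T}{T} + \frac{T}{T} = 1 + 1 = 2$)
$x{\left(h \right)} = i \sqrt{6}$ ($x{\left(h \right)} = \sqrt{2 - 8} = \sqrt{-6} = i \sqrt{6}$)
$\sqrt{-31559 + x{\left(119 \right)}} = \sqrt{-31559 + i \sqrt{6}}$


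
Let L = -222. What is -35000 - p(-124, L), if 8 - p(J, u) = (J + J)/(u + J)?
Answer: -6056260/173 ≈ -35007.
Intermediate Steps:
p(J, u) = 8 - 2*J/(J + u) (p(J, u) = 8 - (J + J)/(u + J) = 8 - 2*J/(J + u))
-35000 - p(-124, L) = -35000 - 2*(3*(-124) + 4*(-222))/(-124 - 222) = -35000 - 2*(-372 - 888)/(-346) = -35000 - 2*(-1)*(-1260)/346 = -35000 - 1*1260/173 = -35000 - 1260/173 = -6056260/173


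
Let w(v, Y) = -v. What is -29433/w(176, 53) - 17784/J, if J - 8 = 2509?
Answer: 23650959/147664 ≈ 160.17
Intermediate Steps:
J = 2517 (J = 8 + 2509 = 2517)
-29433/w(176, 53) - 17784/J = -29433/((-1*176)) - 17784/2517 = -29433/(-176) - 17784*1/2517 = -29433*(-1/176) - 5928/839 = 29433/176 - 5928/839 = 23650959/147664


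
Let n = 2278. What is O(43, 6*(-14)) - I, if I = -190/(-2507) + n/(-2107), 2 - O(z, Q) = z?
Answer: -211261593/5282249 ≈ -39.995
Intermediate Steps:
O(z, Q) = 2 - z
I = -5310616/5282249 (I = -190/(-2507) + 2278/(-2107) = -190*(-1/2507) + 2278*(-1/2107) = 190/2507 - 2278/2107 = -5310616/5282249 ≈ -1.0054)
O(43, 6*(-14)) - I = (2 - 1*43) - 1*(-5310616/5282249) = (2 - 43) + 5310616/5282249 = -41 + 5310616/5282249 = -211261593/5282249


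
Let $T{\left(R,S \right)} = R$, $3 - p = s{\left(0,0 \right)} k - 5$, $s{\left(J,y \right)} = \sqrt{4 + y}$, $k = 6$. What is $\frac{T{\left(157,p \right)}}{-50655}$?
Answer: $- \frac{157}{50655} \approx -0.0030994$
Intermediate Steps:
$p = -4$ ($p = 3 - \left(\sqrt{4 + 0} \cdot 6 - 5\right) = 3 - \left(\sqrt{4} \cdot 6 - 5\right) = 3 - \left(2 \cdot 6 - 5\right) = 3 - \left(12 - 5\right) = 3 - 7 = -4$)
$\frac{T{\left(157,p \right)}}{-50655} = \frac{157}{-50655} = 157 \left(- \frac{1}{50655}\right) = - \frac{157}{50655}$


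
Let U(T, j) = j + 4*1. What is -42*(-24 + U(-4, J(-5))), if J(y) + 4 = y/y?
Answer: 966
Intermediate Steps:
J(y) = -3 (J(y) = -4 + y/y = -4 + 1 = -3)
U(T, j) = 4 + j (U(T, j) = j + 4 = 4 + j)
-42*(-24 + U(-4, J(-5))) = -42*(-24 + (4 - 3)) = -42*(-24 + 1) = -42*(-23) = 966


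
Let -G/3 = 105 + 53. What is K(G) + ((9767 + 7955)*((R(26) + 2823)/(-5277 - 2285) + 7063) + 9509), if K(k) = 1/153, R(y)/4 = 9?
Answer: 72411874810669/578493 ≈ 1.2517e+8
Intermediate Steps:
R(y) = 36 (R(y) = 4*9 = 36)
G = -474 (G = -3*(105 + 53) = -3*158 = -474)
K(k) = 1/153
K(G) + ((9767 + 7955)*((R(26) + 2823)/(-5277 - 2285) + 7063) + 9509) = 1/153 + ((9767 + 7955)*((36 + 2823)/(-5277 - 2285) + 7063) + 9509) = 1/153 + (17722*(2859/(-7562) + 7063) + 9509) = 1/153 + (17722*(2859*(-1/7562) + 7063) + 9509) = 1/153 + (17722*(-2859/7562 + 7063) + 9509) = 1/153 + (17722*(53407547/7562) + 9509) = 1/153 + (473244273967/3781 + 9509) = 1/153 + 473280227496/3781 = 72411874810669/578493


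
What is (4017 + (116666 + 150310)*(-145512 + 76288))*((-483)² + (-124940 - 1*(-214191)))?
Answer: -5960907736461780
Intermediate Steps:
(4017 + (116666 + 150310)*(-145512 + 76288))*((-483)² + (-124940 - 1*(-214191))) = (4017 + 266976*(-69224))*(233289 + (-124940 + 214191)) = (4017 - 18481146624)*(233289 + 89251) = -18481142607*322540 = -5960907736461780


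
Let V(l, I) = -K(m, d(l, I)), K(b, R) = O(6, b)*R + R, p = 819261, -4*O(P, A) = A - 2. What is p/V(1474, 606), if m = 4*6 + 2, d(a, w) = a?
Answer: 819261/7370 ≈ 111.16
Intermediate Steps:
O(P, A) = ½ - A/4 (O(P, A) = -(A - 2)/4 = -(-2 + A)/4 = ½ - A/4)
m = 26 (m = 24 + 2 = 26)
K(b, R) = R + R*(½ - b/4) (K(b, R) = (½ - b/4)*R + R = R*(½ - b/4) + R = R + R*(½ - b/4))
V(l, I) = 5*l (V(l, I) = -l*(6 - 1*26)/4 = -l*(6 - 26)/4 = -l*(-20)/4 = -(-5)*l = 5*l)
p/V(1474, 606) = 819261/((5*1474)) = 819261/7370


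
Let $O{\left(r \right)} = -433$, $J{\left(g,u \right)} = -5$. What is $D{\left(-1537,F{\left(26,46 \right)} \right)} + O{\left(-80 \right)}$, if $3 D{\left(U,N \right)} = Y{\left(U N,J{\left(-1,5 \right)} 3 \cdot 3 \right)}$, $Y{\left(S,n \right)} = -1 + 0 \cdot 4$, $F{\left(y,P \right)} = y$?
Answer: $- \frac{1300}{3} \approx -433.33$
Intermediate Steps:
$Y{\left(S,n \right)} = -1$ ($Y{\left(S,n \right)} = -1 + 0 = -1$)
$D{\left(U,N \right)} = - \frac{1}{3}$ ($D{\left(U,N \right)} = \frac{1}{3} \left(-1\right) = - \frac{1}{3}$)
$D{\left(-1537,F{\left(26,46 \right)} \right)} + O{\left(-80 \right)} = - \frac{1}{3} - 433 = - \frac{1300}{3}$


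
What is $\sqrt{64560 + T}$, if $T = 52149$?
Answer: $\sqrt{116709} \approx 341.63$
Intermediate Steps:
$\sqrt{64560 + T} = \sqrt{64560 + 52149} = \sqrt{116709}$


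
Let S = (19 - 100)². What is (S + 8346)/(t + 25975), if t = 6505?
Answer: 14907/32480 ≈ 0.45896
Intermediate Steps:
S = 6561 (S = (-81)² = 6561)
(S + 8346)/(t + 25975) = (6561 + 8346)/(6505 + 25975) = 14907/32480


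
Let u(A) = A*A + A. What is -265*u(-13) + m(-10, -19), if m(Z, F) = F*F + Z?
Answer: -40989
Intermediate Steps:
m(Z, F) = Z + F**2 (m(Z, F) = F**2 + Z = Z + F**2)
u(A) = A + A**2 (u(A) = A**2 + A = A + A**2)
-265*u(-13) + m(-10, -19) = -(-3445)*(1 - 13) + (-10 + (-19)**2) = -(-3445)*(-12) + (-10 + 361) = -265*156 + 351 = -41340 + 351 = -40989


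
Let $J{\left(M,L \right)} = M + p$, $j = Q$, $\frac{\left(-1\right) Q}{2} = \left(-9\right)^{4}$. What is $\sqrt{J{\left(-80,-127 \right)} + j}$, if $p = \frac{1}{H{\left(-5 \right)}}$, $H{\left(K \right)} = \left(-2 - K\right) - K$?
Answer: $\frac{3 i \sqrt{23470}}{4} \approx 114.9 i$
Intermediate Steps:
$H{\left(K \right)} = -2 - 2 K$
$p = \frac{1}{8}$ ($p = \frac{1}{-2 - -10} = \frac{1}{-2 + 10} = \frac{1}{8} \approx 0.125$)
$Q = -13122$ ($Q = - 2 \left(-9\right)^{4} = \left(-2\right) 6561 = -13122$)
$j = -13122$
$J{\left(M,L \right)} = \frac{1}{8} + M$ ($J{\left(M,L \right)} = M + \frac{1}{8} = \frac{1}{8} + M$)
$\sqrt{J{\left(-80,-127 \right)} + j} = \sqrt{\left(\frac{1}{8} - 80\right) - 13122} = \sqrt{- \frac{639}{8} - 13122} = \sqrt{- \frac{105615}{8}} = \frac{3 i \sqrt{23470}}{4}$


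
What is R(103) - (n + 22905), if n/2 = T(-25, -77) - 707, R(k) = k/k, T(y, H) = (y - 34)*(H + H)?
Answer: -39662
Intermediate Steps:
T(y, H) = 2*H*(-34 + y) (T(y, H) = (-34 + y)*(2*H) = 2*H*(-34 + y))
R(k) = 1
n = 16758 (n = 2*(2*(-77)*(-34 - 25) - 707) = 2*(2*(-77)*(-59) - 707) = 2*(9086 - 707) = 2*8379 = 16758)
R(103) - (n + 22905) = 1 - (16758 + 22905) = 1 - 1*39663 = 1 - 39663 = -39662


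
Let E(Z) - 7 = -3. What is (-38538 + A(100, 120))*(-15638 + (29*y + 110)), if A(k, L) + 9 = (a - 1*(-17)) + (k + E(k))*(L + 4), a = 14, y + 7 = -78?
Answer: 460980660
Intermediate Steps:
y = -85 (y = -7 - 78 = -85)
E(Z) = 4 (E(Z) = 7 - 3 = 4)
A(k, L) = 22 + (4 + L)*(4 + k) (A(k, L) = -9 + ((14 - 1*(-17)) + (k + 4)*(L + 4)) = -9 + ((14 + 17) + (4 + k)*(4 + L)) = -9 + (31 + (4 + L)*(4 + k)) = 22 + (4 + L)*(4 + k))
(-38538 + A(100, 120))*(-15638 + (29*y + 110)) = (-38538 + (38 + 4*120 + 4*100 + 120*100))*(-15638 + (29*(-85) + 110)) = (-38538 + (38 + 480 + 400 + 12000))*(-15638 + (-2465 + 110)) = (-38538 + 12918)*(-15638 - 2355) = -25620*(-17993) = 460980660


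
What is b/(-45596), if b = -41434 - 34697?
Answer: 76131/45596 ≈ 1.6697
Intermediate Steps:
b = -76131
b/(-45596) = -76131/(-45596) = -76131*(-1/45596) = 76131/45596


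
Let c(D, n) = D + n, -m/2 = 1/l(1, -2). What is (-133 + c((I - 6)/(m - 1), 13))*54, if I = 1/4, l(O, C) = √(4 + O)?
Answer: -9855/2 - 621*√5 ≈ -6316.1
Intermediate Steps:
I = ¼ ≈ 0.25000
m = -2*√5/5 (m = -2/√(4 + 1) = -2*√5/5 ≈ -0.89443)
(-133 + c((I - 6)/(m - 1), 13))*54 = (-133 + ((¼ - 6)/(-2*√5/5 - 1) + 13))*54 = (-133 + (-23/(4*(-1 - 2*√5/5)) + 13))*54 = (-133 + (13 - 23/(4*(-1 - 2*√5/5))))*54 = (-120 - 23/(4*(-1 - 2*√5/5)))*54 = -6480 - 621/(2*(-1 - 2*√5/5))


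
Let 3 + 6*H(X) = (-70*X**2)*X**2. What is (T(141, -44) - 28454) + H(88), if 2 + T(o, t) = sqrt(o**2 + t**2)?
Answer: -4198038259/6 + sqrt(21817) ≈ -6.9967e+8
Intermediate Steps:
T(o, t) = -2 + sqrt(o**2 + t**2)
H(X) = -1/2 - 35*X**4/3 (H(X) = -1/2 + ((-70*X**2)*X**2)/6 = -1/2 + (-70*X**4)/6 = -1/2 - 35*X**4/3)
(T(141, -44) - 28454) + H(88) = ((-2 + sqrt(141**2 + (-44)**2)) - 28454) + (-1/2 - 35/3*88**4) = ((-2 + sqrt(19881 + 1936)) - 28454) + (-1/2 - 35/3*59969536) = ((-2 + sqrt(21817)) - 28454) + (-1/2 - 2098933760/3) = (-28456 + sqrt(21817)) - 4197867523/6 = -4198038259/6 + sqrt(21817)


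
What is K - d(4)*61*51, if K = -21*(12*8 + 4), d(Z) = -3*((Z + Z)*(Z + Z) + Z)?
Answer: 632544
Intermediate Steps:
d(Z) = -12*Z² - 3*Z (d(Z) = -3*((2*Z)*(2*Z) + Z) = -3*(4*Z² + Z) = -3*(Z + 4*Z²) = -12*Z² - 3*Z)
K = -2100 (K = -21*(96 + 4) = -21*100 = -2100)
K - d(4)*61*51 = -2100 - -3*4*(1 + 4*4)*61*51 = -2100 - -3*4*(1 + 16)*61*51 = -2100 - -3*4*17*61*51 = -2100 - (-204*61)*51 = -2100 - (-12444)*51 = -2100 - 1*(-634644) = -2100 + 634644 = 632544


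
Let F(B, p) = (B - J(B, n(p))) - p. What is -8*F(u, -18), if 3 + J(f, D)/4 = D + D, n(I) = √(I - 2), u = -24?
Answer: -48 + 128*I*√5 ≈ -48.0 + 286.22*I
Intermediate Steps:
n(I) = √(-2 + I)
J(f, D) = -12 + 8*D (J(f, D) = -12 + 4*(D + D) = -12 + 4*(2*D) = -12 + 8*D)
F(B, p) = 12 + B - p - 8*√(-2 + p) (F(B, p) = (B - (-12 + 8*√(-2 + p))) - p = (B + (12 - 8*√(-2 + p))) - p = (12 + B - 8*√(-2 + p)) - p = 12 + B - p - 8*√(-2 + p))
-8*F(u, -18) = -8*(12 - 24 - 1*(-18) - 8*√(-2 - 18)) = -8*(12 - 24 + 18 - 16*I*√5) = -8*(6 - 16*I*√5) = -48 + 128*I*√5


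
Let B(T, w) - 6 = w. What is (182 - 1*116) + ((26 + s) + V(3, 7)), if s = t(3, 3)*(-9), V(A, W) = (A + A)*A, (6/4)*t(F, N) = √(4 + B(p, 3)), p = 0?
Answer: 110 - 6*√13 ≈ 88.367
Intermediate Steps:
B(T, w) = 6 + w
t(F, N) = 2*√13/3 (t(F, N) = 2*√(4 + (6 + 3))/3 = 2*√(4 + 9)/3 = 2*√13/3)
V(A, W) = 2*A² (V(A, W) = (2*A)*A = 2*A²)
s = -6*√13 (s = (2*√13/3)*(-9) = -6*√13 ≈ -21.633)
(182 - 1*116) + ((26 + s) + V(3, 7)) = (182 - 1*116) + ((26 - 6*√13) + 2*3²) = (182 - 116) + ((26 - 6*√13) + 2*9) = 66 + ((26 - 6*√13) + 18) = 66 + (44 - 6*√13) = 110 - 6*√13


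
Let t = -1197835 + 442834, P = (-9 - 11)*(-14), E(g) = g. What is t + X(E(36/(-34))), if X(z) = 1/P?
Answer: -211400279/280 ≈ -7.5500e+5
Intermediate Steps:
P = 280 (P = -20*(-14) = 280)
t = -755001
X(z) = 1/280
t + X(E(36/(-34))) = -755001 + 1/280 = -211400279/280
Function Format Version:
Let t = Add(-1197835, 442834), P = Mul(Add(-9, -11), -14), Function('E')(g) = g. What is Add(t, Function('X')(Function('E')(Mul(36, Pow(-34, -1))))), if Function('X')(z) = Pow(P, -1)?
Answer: Rational(-211400279, 280) ≈ -7.5500e+5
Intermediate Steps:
P = 280 (P = Mul(-20, -14) = 280)
t = -755001
Function('X')(z) = Rational(1, 280) (Function('X')(z) = Pow(280, -1) = Rational(1, 280))
Add(t, Function('X')(Function('E')(Mul(36, Pow(-34, -1))))) = Add(-755001, Rational(1, 280)) = Rational(-211400279, 280)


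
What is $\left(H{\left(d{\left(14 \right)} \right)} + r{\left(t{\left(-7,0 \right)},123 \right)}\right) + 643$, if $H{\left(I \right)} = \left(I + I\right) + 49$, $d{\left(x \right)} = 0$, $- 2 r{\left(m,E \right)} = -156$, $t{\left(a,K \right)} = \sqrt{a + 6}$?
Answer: $770$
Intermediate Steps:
$t{\left(a,K \right)} = \sqrt{6 + a}$
$r{\left(m,E \right)} = 78$ ($r{\left(m,E \right)} = \left(- \frac{1}{2}\right) \left(-156\right) = 78$)
$H{\left(I \right)} = 49 + 2 I$ ($H{\left(I \right)} = 2 I + 49 = 49 + 2 I$)
$\left(H{\left(d{\left(14 \right)} \right)} + r{\left(t{\left(-7,0 \right)},123 \right)}\right) + 643 = \left(\left(49 + 2 \cdot 0\right) + 78\right) + 643 = \left(\left(49 + 0\right) + 78\right) + 643 = \left(49 + 78\right) + 643 = 127 + 643 = 770$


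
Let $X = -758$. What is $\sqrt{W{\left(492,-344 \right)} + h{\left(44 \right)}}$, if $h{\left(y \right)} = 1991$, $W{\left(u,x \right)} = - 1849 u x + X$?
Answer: $\sqrt{312940785} \approx 17690.0$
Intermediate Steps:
$W{\left(u,x \right)} = -758 - 1849 u x$ ($W{\left(u,x \right)} = - 1849 u x - 758 = -758 - 1849 u x$)
$\sqrt{W{\left(492,-344 \right)} + h{\left(44 \right)}} = \sqrt{\left(-758 - 909708 \left(-344\right)\right) + 1991} = \sqrt{\left(-758 + 312939552\right) + 1991} = \sqrt{312938794 + 1991} = \sqrt{312940785}$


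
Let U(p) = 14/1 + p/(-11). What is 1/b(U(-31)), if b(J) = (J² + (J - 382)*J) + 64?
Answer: -121/701176 ≈ -0.00017257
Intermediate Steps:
U(p) = 14 - p/11 (U(p) = 14*1 + p*(-1/11) = 14 - p/11)
b(J) = 64 + J² + J*(-382 + J) (b(J) = (J² + (-382 + J)*J) + 64 = (J² + J*(-382 + J)) + 64 = 64 + J² + J*(-382 + J))
1/b(U(-31)) = 1/(64 - 382*(14 - 1/11*(-31)) + 2*(14 - 1/11*(-31))²) = 1/(64 - 382*(14 + 31/11) + 2*(14 + 31/11)²) = 1/(64 - 382*185/11 + 2*(185/11)²) = 1/(64 - 70670/11 + 2*(34225/121)) = 1/(64 - 70670/11 + 68450/121) = 1/(-701176/121) = -121/701176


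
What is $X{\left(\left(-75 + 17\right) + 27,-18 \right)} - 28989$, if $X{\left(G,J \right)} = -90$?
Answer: $-29079$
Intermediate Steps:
$X{\left(\left(-75 + 17\right) + 27,-18 \right)} - 28989 = -90 - 28989 = -29079$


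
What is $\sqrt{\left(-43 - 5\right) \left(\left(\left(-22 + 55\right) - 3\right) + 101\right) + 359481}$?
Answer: $\sqrt{353193} \approx 594.3$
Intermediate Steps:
$\sqrt{\left(-43 - 5\right) \left(\left(\left(-22 + 55\right) - 3\right) + 101\right) + 359481} = \sqrt{- 48 \left(\left(33 - 3\right) + 101\right) + 359481} = \sqrt{- 48 \left(30 + 101\right) + 359481} = \sqrt{\left(-48\right) 131 + 359481} = \sqrt{-6288 + 359481} = \sqrt{353193}$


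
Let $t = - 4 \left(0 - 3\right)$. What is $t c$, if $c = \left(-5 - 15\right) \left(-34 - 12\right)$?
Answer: $11040$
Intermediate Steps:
$c = 920$ ($c = \left(-20\right) \left(-46\right) = 920$)
$t = 12$ ($t = \left(-4\right) \left(-3\right) = 12$)
$t c = 12 \cdot 920 = 11040$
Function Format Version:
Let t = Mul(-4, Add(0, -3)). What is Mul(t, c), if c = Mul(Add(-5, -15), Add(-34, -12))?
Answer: 11040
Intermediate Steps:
c = 920 (c = Mul(-20, -46) = 920)
t = 12 (t = Mul(-4, -3) = 12)
Mul(t, c) = Mul(12, 920) = 11040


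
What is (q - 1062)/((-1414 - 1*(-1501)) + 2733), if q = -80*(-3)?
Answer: -137/470 ≈ -0.29149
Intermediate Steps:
q = 240
(q - 1062)/((-1414 - 1*(-1501)) + 2733) = (240 - 1062)/((-1414 - 1*(-1501)) + 2733) = -822/((-1414 + 1501) + 2733) = -822/(87 + 2733) = -822/2820 = -822*1/2820 = -137/470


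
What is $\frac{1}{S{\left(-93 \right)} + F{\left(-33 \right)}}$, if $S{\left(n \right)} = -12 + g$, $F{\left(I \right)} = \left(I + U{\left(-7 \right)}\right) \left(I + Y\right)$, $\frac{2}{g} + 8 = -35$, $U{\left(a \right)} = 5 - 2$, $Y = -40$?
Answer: $\frac{43}{93652} \approx 0.00045915$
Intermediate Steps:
$U{\left(a \right)} = 3$ ($U{\left(a \right)} = 5 - 2 = 3$)
$g = - \frac{2}{43}$ ($g = \frac{2}{-8 - 35} = \frac{2}{-43} = 2 \left(- \frac{1}{43}\right) = - \frac{2}{43} \approx -0.046512$)
$F{\left(I \right)} = \left(-40 + I\right) \left(3 + I\right)$ ($F{\left(I \right)} = \left(I + 3\right) \left(I - 40\right) = \left(3 + I\right) \left(-40 + I\right) = \left(-40 + I\right) \left(3 + I\right)$)
$S{\left(n \right)} = - \frac{518}{43}$ ($S{\left(n \right)} = -12 - \frac{2}{43} = - \frac{518}{43}$)
$\frac{1}{S{\left(-93 \right)} + F{\left(-33 \right)}} = \frac{1}{- \frac{518}{43} - \left(-1101 - 1089\right)} = \frac{1}{- \frac{518}{43} + \left(-120 + 1089 + 1221\right)} = \frac{1}{- \frac{518}{43} + 2190} = \frac{1}{\frac{93652}{43}} = \frac{43}{93652}$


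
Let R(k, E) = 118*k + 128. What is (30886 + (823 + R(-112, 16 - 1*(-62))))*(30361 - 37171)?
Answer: -126809010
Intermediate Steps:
R(k, E) = 128 + 118*k
(30886 + (823 + R(-112, 16 - 1*(-62))))*(30361 - 37171) = (30886 + (823 + (128 + 118*(-112))))*(30361 - 37171) = (30886 + (823 + (128 - 13216)))*(-6810) = (30886 + (823 - 13088))*(-6810) = (30886 - 12265)*(-6810) = 18621*(-6810) = -126809010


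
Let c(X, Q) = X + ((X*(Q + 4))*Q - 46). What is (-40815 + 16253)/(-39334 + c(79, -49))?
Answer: -12281/67447 ≈ -0.18208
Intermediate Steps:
c(X, Q) = -46 + X + Q*X*(4 + Q) (c(X, Q) = X + ((X*(4 + Q))*Q - 46) = X + (Q*X*(4 + Q) - 46) = X + (-46 + Q*X*(4 + Q)) = -46 + X + Q*X*(4 + Q))
(-40815 + 16253)/(-39334 + c(79, -49)) = (-40815 + 16253)/(-39334 + (-46 + 79 + 79*(-49)² + 4*(-49)*79)) = -24562/(-39334 + (-46 + 79 + 79*2401 - 15484)) = -24562/(-39334 + (-46 + 79 + 189679 - 15484)) = -24562/(-39334 + 174228) = -24562/134894 = -24562*1/134894 = -12281/67447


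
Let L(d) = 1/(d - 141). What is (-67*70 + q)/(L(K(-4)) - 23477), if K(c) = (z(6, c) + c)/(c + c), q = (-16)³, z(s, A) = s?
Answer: 4964090/13264509 ≈ 0.37424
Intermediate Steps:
q = -4096
K(c) = (6 + c)/(2*c) (K(c) = (6 + c)/(c + c) = (6 + c)/((2*c)) = (6 + c)*(1/(2*c)) = (6 + c)/(2*c))
L(d) = 1/(-141 + d)
(-67*70 + q)/(L(K(-4)) - 23477) = (-67*70 - 4096)/(1/(-141 + (½)*(6 - 4)/(-4)) - 23477) = (-4690 - 4096)/(1/(-141 + (½)*(-¼)*2) - 23477) = -8786/(1/(-141 - ¼) - 23477) = -8786/(1/(-565/4) - 23477) = -8786/(-4/565 - 23477) = -8786/(-13264509/565) = -8786*(-565/13264509) = 4964090/13264509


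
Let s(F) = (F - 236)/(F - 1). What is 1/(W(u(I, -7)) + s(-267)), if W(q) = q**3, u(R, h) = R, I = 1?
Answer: 268/771 ≈ 0.34760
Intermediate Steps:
s(F) = (-236 + F)/(-1 + F)
1/(W(u(I, -7)) + s(-267)) = 1/(1**3 + (-236 - 267)/(-1 - 267)) = 1/(1 - 503/(-268)) = 1/(1 - 1/268*(-503)) = 1/(1 + 503/268) = 1/(771/268) = 268/771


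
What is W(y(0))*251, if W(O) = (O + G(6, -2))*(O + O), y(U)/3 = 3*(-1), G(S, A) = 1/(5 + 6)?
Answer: 442764/11 ≈ 40251.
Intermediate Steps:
G(S, A) = 1/11
y(U) = -9 (y(U) = 3*(3*(-1)) = 3*(-3) = -9)
W(O) = 2*O*(1/11 + O) (W(O) = (O + 1/11)*(O + O) = (1/11 + O)*(2*O) = 2*O*(1/11 + O))
W(y(0))*251 = ((2/11)*(-9)*(1 + 11*(-9)))*251 = ((2/11)*(-9)*(1 - 99))*251 = ((2/11)*(-9)*(-98))*251 = (1764/11)*251 = 442764/11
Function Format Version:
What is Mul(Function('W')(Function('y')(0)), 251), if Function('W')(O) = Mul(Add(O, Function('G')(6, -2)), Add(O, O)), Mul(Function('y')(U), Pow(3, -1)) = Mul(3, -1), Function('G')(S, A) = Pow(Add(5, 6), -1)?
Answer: Rational(442764, 11) ≈ 40251.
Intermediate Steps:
Function('G')(S, A) = Rational(1, 11) (Function('G')(S, A) = Pow(11, -1) = Rational(1, 11))
Function('y')(U) = -9 (Function('y')(U) = Mul(3, Mul(3, -1)) = Mul(3, -3) = -9)
Function('W')(O) = Mul(2, O, Add(Rational(1, 11), O)) (Function('W')(O) = Mul(Add(O, Rational(1, 11)), Add(O, O)) = Mul(Add(Rational(1, 11), O), Mul(2, O)) = Mul(2, O, Add(Rational(1, 11), O)))
Mul(Function('W')(Function('y')(0)), 251) = Mul(Mul(Rational(2, 11), -9, Add(1, Mul(11, -9))), 251) = Mul(Mul(Rational(2, 11), -9, Add(1, -99)), 251) = Mul(Mul(Rational(2, 11), -9, -98), 251) = Mul(Rational(1764, 11), 251) = Rational(442764, 11)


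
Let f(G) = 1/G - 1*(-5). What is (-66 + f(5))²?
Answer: 92416/25 ≈ 3696.6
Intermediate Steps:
f(G) = 5 + 1/G (f(G) = 1/G + 5 = 5 + 1/G)
(-66 + f(5))² = (-66 + (5 + 1/5))² = (-66 + (5 + ⅕))² = (-66 + 26/5)² = (-304/5)² = 92416/25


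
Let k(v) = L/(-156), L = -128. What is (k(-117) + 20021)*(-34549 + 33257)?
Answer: -1008859492/39 ≈ -2.5868e+7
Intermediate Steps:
k(v) = 32/39 (k(v) = -128/(-156) = -128*(-1/156) = 32/39)
(k(-117) + 20021)*(-34549 + 33257) = (32/39 + 20021)*(-34549 + 33257) = (780851/39)*(-1292) = -1008859492/39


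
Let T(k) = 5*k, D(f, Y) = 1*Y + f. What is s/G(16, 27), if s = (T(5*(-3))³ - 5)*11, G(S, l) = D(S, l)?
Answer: -4640680/43 ≈ -1.0792e+5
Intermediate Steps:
D(f, Y) = Y + f
G(S, l) = S + l (G(S, l) = l + S = S + l)
s = -4640680 (s = ((5*(5*(-3)))³ - 5)*11 = ((5*(-15))³ - 5)*11 = ((-75)³ - 5)*11 = (-421875 - 5)*11 = -421880*11 = -4640680)
s/G(16, 27) = -4640680/(16 + 27) = -4640680/43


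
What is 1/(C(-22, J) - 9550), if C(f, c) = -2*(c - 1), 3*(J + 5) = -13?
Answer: -3/28588 ≈ -0.00010494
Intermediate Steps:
J = -28/3 (J = -5 + (1/3)*(-13) = -5 - 13/3 = -28/3 ≈ -9.3333)
C(f, c) = 2 - 2*c (C(f, c) = -2*(-1 + c) = 2 - 2*c)
1/(C(-22, J) - 9550) = 1/((2 - 2*(-28/3)) - 9550) = 1/((2 + 56/3) - 9550) = 1/(62/3 - 9550) = 1/(-28588/3) = -3/28588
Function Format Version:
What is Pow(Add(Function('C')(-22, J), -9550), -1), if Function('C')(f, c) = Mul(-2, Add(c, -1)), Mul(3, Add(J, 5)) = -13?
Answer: Rational(-3, 28588) ≈ -0.00010494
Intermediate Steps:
J = Rational(-28, 3) (J = Add(-5, Mul(Rational(1, 3), -13)) = Add(-5, Rational(-13, 3)) = Rational(-28, 3) ≈ -9.3333)
Function('C')(f, c) = Add(2, Mul(-2, c)) (Function('C')(f, c) = Mul(-2, Add(-1, c)) = Add(2, Mul(-2, c)))
Pow(Add(Function('C')(-22, J), -9550), -1) = Pow(Add(Add(2, Mul(-2, Rational(-28, 3))), -9550), -1) = Pow(Add(Add(2, Rational(56, 3)), -9550), -1) = Pow(Add(Rational(62, 3), -9550), -1) = Pow(Rational(-28588, 3), -1) = Rational(-3, 28588)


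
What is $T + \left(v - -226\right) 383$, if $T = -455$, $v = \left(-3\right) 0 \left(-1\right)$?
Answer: $86103$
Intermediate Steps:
$v = 0$ ($v = 0 \left(-1\right) = 0$)
$T + \left(v - -226\right) 383 = -455 + \left(0 - -226\right) 383 = -455 + \left(0 + 226\right) 383 = -455 + 226 \cdot 383 = -455 + 86558 = 86103$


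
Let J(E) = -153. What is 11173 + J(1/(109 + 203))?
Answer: 11020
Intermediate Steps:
11173 + J(1/(109 + 203)) = 11173 - 153 = 11020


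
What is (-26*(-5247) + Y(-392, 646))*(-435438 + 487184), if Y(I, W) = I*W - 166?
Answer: -6053040096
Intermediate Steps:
Y(I, W) = -166 + I*W
(-26*(-5247) + Y(-392, 646))*(-435438 + 487184) = (-26*(-5247) + (-166 - 392*646))*(-435438 + 487184) = (136422 + (-166 - 253232))*51746 = (136422 - 253398)*51746 = -116976*51746 = -6053040096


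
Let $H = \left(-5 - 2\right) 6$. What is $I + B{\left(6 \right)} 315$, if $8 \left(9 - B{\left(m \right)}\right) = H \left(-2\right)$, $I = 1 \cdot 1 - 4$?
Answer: $- \frac{951}{2} \approx -475.5$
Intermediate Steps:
$H = -42$ ($H = \left(-7\right) 6 = -42$)
$I = -3$ ($I = 1 - 4 = -3$)
$B{\left(m \right)} = - \frac{3}{2}$ ($B{\left(m \right)} = 9 - \frac{\left(-42\right) \left(-2\right)}{8} = 9 - \frac{21}{2} = - \frac{3}{2}$)
$I + B{\left(6 \right)} 315 = -3 - \frac{945}{2} = - \frac{951}{2}$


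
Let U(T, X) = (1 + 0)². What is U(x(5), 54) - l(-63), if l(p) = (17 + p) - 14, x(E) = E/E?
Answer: 61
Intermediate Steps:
x(E) = 1
U(T, X) = 1 (U(T, X) = 1² = 1)
l(p) = 3 + p
U(x(5), 54) - l(-63) = 1 - (3 - 63) = 1 - 1*(-60) = 1 + 60 = 61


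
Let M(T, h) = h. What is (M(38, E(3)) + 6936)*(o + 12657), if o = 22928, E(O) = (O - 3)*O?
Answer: 246817560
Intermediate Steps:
E(O) = O*(-3 + O) (E(O) = (-3 + O)*O = O*(-3 + O))
(M(38, E(3)) + 6936)*(o + 12657) = (3*(-3 + 3) + 6936)*(22928 + 12657) = (3*0 + 6936)*35585 = (0 + 6936)*35585 = 6936*35585 = 246817560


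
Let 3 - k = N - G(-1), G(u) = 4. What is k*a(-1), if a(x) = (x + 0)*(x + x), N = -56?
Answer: 126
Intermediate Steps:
k = 63 (k = 3 - (-56 - 1*4) = 3 - (-56 - 4) = 3 - 1*(-60) = 3 + 60 = 63)
a(x) = 2*x² (a(x) = x*(2*x) = 2*x²)
k*a(-1) = 63*(2*(-1)²) = 63*(2*1) = 63*2 = 126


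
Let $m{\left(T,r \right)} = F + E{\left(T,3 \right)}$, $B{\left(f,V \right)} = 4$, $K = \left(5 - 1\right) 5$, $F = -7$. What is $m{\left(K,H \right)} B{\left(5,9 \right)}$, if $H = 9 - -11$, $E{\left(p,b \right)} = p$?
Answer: $52$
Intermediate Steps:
$K = 20$ ($K = 4 \cdot 5 = 20$)
$H = 20$ ($H = 9 + 11 = 20$)
$m{\left(T,r \right)} = -7 + T$
$m{\left(K,H \right)} B{\left(5,9 \right)} = \left(-7 + 20\right) 4 = 13 \cdot 4 = 52$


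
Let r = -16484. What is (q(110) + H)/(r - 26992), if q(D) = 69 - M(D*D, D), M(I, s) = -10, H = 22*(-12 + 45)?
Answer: -805/43476 ≈ -0.018516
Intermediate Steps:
H = 726 (H = 22*33 = 726)
q(D) = 79 (q(D) = 69 - 1*(-10) = 69 + 10 = 79)
(q(110) + H)/(r - 26992) = (79 + 726)/(-16484 - 26992) = 805/(-43476) = 805*(-1/43476) = -805/43476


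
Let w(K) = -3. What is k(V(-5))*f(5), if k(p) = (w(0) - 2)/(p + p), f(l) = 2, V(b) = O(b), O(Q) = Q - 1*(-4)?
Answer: 5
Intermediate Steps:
O(Q) = 4 + Q (O(Q) = Q + 4 = 4 + Q)
V(b) = 4 + b
k(p) = -5/(2*p) (k(p) = (-3 - 2)/(p + p) = -5*1/(2*p) = -5/(2*p))
k(V(-5))*f(5) = -5/(2*(4 - 5))*2 = -5/2/(-1)*2 = -5/2*(-1)*2 = (5/2)*2 = 5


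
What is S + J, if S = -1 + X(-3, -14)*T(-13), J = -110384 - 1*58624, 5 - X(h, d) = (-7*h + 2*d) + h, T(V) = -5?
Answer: -169084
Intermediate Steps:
X(h, d) = 5 - 2*d + 6*h (X(h, d) = 5 - ((-7*h + 2*d) + h) = 5 - (-6*h + 2*d) = 5 + (-2*d + 6*h) = 5 - 2*d + 6*h)
J = -169008 (J = -110384 - 58624 = -169008)
S = -76 (S = -1 + (5 - 2*(-14) + 6*(-3))*(-5) = -1 + (5 + 28 - 18)*(-5) = -1 + 15*(-5) = -1 - 75 = -76)
S + J = -76 - 169008 = -169084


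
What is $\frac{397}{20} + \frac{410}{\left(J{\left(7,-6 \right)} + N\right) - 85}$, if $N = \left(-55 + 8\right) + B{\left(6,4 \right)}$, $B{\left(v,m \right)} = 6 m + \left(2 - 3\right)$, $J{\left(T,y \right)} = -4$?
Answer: $\frac{36661}{2260} \approx 16.222$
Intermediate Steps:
$B{\left(v,m \right)} = -1 + 6 m$ ($B{\left(v,m \right)} = 6 m + \left(2 - 3\right) = 6 m - 1 = -1 + 6 m$)
$N = -24$ ($N = \left(-55 + 8\right) + \left(-1 + 6 \cdot 4\right) = -47 + \left(-1 + 24\right) = -47 + 23 = -24$)
$\frac{397}{20} + \frac{410}{\left(J{\left(7,-6 \right)} + N\right) - 85} = \frac{397}{20} + \frac{410}{\left(-4 - 24\right) - 85} = 397 \cdot \frac{1}{20} + \frac{410}{-28 - 85} = \frac{397}{20} + \frac{410}{-113} = \frac{397}{20} + 410 \left(- \frac{1}{113}\right) = \frac{397}{20} - \frac{410}{113} = \frac{36661}{2260}$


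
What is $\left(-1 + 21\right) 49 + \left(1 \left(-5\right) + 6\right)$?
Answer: $981$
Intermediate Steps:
$\left(-1 + 21\right) 49 + \left(1 \left(-5\right) + 6\right) = 20 \cdot 49 + \left(-5 + 6\right) = 980 + 1 = 981$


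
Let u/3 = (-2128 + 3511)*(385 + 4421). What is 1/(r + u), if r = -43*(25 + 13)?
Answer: 1/19938460 ≈ 5.0154e-8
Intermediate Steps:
r = -1634 (r = -43*38 = -1634)
u = 19940094 (u = 3*((-2128 + 3511)*(385 + 4421)) = 3*(1383*4806) = 3*6646698 = 19940094)
1/(r + u) = 1/(-1634 + 19940094) = 1/19938460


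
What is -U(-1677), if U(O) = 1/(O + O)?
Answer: 1/3354 ≈ 0.00029815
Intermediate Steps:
U(O) = 1/(2*O)
-U(-1677) = -1/(2*(-1677)) = -(-1)/(2*1677) = -1*(-1/3354) = 1/3354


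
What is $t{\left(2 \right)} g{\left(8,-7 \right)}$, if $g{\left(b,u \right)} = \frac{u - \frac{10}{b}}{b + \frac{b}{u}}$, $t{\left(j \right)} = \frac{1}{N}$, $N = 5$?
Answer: $- \frac{77}{320} \approx -0.24062$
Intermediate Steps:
$t{\left(j \right)} = \frac{1}{5}$
$g{\left(b,u \right)} = \frac{u - \frac{10}{b}}{b + \frac{b}{u}}$
$t{\left(2 \right)} g{\left(8,-7 \right)} = \frac{\left(-7\right) \frac{1}{64} \frac{1}{1 - 7} \left(-10 + 8 \left(-7\right)\right)}{5} = \frac{\left(-7\right) \frac{1}{64} \frac{1}{-6} \left(-10 - 56\right)}{5} = \frac{\left(-7\right) \frac{1}{64} \left(- \frac{1}{6}\right) \left(-66\right)}{5} = \frac{1}{5} \left(- \frac{77}{64}\right) = - \frac{77}{320}$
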